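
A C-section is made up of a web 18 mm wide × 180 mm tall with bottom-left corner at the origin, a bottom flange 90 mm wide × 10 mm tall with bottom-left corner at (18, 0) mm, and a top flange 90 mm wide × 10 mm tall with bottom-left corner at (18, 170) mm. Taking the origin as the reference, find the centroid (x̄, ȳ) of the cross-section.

Part | A | x̄ᵢ | ȳᵢ | A·x̄ᵢ | A·ȳᵢ
web | 3240.00 | 9.00 | 90.00 | 29160.00 | 291600.00
bottom flange | 900.00 | 63.00 | 5.00 | 56700.00 | 4500.00
top flange | 900.00 | 63.00 | 175.00 | 56700.00 | 157500.00
Σ | 5040.00 |  |  | 142560.00 | 453600.00
x̄ = 142560.00 / 5040.00 = 28.29 mm
ȳ = 453600.00 / 5040.00 = 90.00 mm

x̄ = 28.29 mm, ȳ = 90.00 mm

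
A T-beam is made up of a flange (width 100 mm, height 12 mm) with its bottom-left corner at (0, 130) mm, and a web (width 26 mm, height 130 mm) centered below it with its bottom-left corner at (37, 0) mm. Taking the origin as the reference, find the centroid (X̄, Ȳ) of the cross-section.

web: A = 26 × 130 = 3380.00, centroid at (50.00, 65.00).
flange: A = 100 × 12 = 1200.00, centroid at (50.00, 136.00).
ΣA = 4580.00 mm²
ΣAX̄ = (3380.00)(50.00) + (1200.00)(50.00) = 229000.00 mm³
ΣAȲ = (3380.00)(65.00) + (1200.00)(136.00) = 382900.00 mm³
X̄ = 229000.00 / 4580.00 = 50.00 mm
Ȳ = 382900.00 / 4580.00 = 83.60 mm

X̄ = 50.00 mm, Ȳ = 83.60 mm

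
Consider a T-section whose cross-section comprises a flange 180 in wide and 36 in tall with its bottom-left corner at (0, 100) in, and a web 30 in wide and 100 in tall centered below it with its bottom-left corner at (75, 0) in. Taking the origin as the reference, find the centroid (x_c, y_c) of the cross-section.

x_c = 90.00 in, y_c = 96.48 in

web: A = 30 × 100 = 3000.00, centroid at (90.00, 50.00).
flange: A = 180 × 36 = 6480.00, centroid at (90.00, 118.00).
ΣA = 9480.00 in², ΣAx_c = 853200.00 in³, ΣAy_c = 914640.00 in³.
x_c = 853200.00/9480.00 = 90.00 in; y_c = 914640.00/9480.00 = 96.48 in.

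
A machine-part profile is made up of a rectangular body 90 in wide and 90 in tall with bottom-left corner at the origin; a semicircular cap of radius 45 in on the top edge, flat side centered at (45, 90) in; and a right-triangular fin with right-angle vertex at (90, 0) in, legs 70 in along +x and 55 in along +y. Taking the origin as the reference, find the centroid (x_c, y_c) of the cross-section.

x_c = 54.96 in, y_c = 56.55 in

rectangular body: A = 90 × 90 = 8100.00, centroid at (45.00, 45.00).
semicircular top: A = ½π·45² = 3180.86, centroid at (45.00, 109.10).
triangular fin: A = ½·70·55 = 1925.00, centroid at (113.33, 18.33).
ΣA = 13205.86 in², ΣAx_c = 725805.48 in³, ΣAy_c = 746819.30 in³.
x_c = 725805.48/13205.86 = 54.96 in; y_c = 746819.30/13205.86 = 56.55 in.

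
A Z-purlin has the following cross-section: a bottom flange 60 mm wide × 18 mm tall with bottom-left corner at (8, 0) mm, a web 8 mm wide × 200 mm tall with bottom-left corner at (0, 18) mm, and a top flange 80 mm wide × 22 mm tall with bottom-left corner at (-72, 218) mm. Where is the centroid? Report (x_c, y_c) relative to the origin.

x_c = -2.00 mm, y_c = 135.49 mm

bottom flange: A = 60 × 18 = 1080.00, centroid at (38.00, 9.00).
web: A = 8 × 200 = 1600.00, centroid at (4.00, 118.00).
top flange: A = 80 × 22 = 1760.00, centroid at (-32.00, 229.00).
ΣA = 4440.00 mm², ΣAx_c = -8880.00 mm³, ΣAy_c = 601560.00 mm³.
x_c = -8880.00/4440.00 = -2.00 mm; y_c = 601560.00/4440.00 = 135.49 mm.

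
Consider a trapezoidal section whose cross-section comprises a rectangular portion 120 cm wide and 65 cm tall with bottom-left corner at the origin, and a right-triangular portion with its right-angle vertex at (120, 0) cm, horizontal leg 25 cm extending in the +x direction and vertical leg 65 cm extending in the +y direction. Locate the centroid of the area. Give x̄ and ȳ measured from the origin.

rectangular portion: A = 120 × 65 = 7800.00, centroid at (60.00, 32.50).
triangular portion: A = ½·25·65 = 812.50, centroid at (128.33, 21.67).
ΣA = 8612.50 cm²
ΣAx̄ = (7800.00)(60.00) + (812.50)(128.33) = 572270.83 cm³
ΣAȳ = (7800.00)(32.50) + (812.50)(21.67) = 271104.17 cm³
x̄ = 572270.83 / 8612.50 = 66.45 cm
ȳ = 271104.17 / 8612.50 = 31.48 cm

x̄ = 66.45 cm, ȳ = 31.48 cm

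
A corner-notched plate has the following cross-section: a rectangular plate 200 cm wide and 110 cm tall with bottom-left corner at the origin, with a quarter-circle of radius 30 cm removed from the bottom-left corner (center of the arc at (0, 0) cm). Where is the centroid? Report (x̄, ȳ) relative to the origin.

Part | A | x̄ᵢ | ȳᵢ | A·x̄ᵢ | A·ȳᵢ
plate | 22000.00 | 100.00 | 55.00 | 2200000.00 | 1210000.00
removed quarter-circle | -706.86 | 12.73 | 12.73 | -9000.00 | -9000.00
Σ | 21293.14 |  |  | 2191000.00 | 1201000.00
x̄ = 2191000.00 / 21293.14 = 102.90 cm
ȳ = 1201000.00 / 21293.14 = 56.40 cm

x̄ = 102.90 cm, ȳ = 56.40 cm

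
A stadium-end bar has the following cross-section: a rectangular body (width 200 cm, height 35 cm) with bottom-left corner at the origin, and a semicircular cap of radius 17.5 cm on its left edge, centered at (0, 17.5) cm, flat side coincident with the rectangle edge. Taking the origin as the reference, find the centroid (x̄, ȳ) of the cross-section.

x̄ = 93.09 cm, ȳ = 17.50 cm

Part | A | x̄ᵢ | ȳᵢ | A·x̄ᵢ | A·ȳᵢ
rectangular body | 7000.00 | 100.00 | 17.50 | 700000.00 | 122500.00
semicircular end | 481.06 | -7.43 | 17.50 | -3572.92 | 8418.49
Σ | 7481.06 |  |  | 696427.08 | 130918.49
x̄ = 696427.08 / 7481.06 = 93.09 cm
ȳ = 130918.49 / 7481.06 = 17.50 cm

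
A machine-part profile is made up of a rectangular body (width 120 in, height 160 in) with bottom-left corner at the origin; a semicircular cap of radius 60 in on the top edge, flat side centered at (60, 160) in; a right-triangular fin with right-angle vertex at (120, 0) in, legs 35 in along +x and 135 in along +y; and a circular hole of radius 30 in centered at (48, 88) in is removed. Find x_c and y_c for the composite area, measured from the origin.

rectangular body: A = 120 × 160 = 19200.00, centroid at (60.00, 80.00).
semicircular top: A = ½π·60² = 5654.87, centroid at (60.00, 185.46).
triangular fin: A = ½·35·135 = 2362.50, centroid at (131.67, 45.00).
hole: A = −π·30² = -2827.43, centroid at (48.00, 88.00).
ΣA = 24389.93 in²
ΣAx_c = (19200.00)(60.00) + (5654.87)(60.00) + (2362.50)(131.67) + (-2827.43)(48.00) = 1666637.70 in³
ΣAy_c = (19200.00)(80.00) + (5654.87)(185.46) + (2362.50)(45.00) + (-2827.43)(88.00) = 2442277.05 in³
x_c = 1666637.70 / 24389.93 = 68.33 in
y_c = 2442277.05 / 24389.93 = 100.13 in

x_c = 68.33 in, y_c = 100.13 in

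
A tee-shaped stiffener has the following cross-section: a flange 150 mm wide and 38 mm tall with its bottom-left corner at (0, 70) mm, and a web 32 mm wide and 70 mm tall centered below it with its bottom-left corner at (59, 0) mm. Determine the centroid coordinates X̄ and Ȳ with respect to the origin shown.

X̄ = 75.00 mm, Ȳ = 73.77 mm

web: A = 32 × 70 = 2240.00, centroid at (75.00, 35.00).
flange: A = 150 × 38 = 5700.00, centroid at (75.00, 89.00).
ΣA = 7940.00 mm²
ΣAX̄ = (2240.00)(75.00) + (5700.00)(75.00) = 595500.00 mm³
ΣAȲ = (2240.00)(35.00) + (5700.00)(89.00) = 585700.00 mm³
X̄ = 595500.00 / 7940.00 = 75.00 mm
Ȳ = 585700.00 / 7940.00 = 73.77 mm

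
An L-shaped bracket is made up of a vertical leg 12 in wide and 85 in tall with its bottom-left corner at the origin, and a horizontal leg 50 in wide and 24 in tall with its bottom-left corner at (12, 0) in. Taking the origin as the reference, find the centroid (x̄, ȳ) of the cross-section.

Part | A | x̄ᵢ | ȳᵢ | A·x̄ᵢ | A·ȳᵢ
vertical leg | 1020.00 | 6.00 | 42.50 | 6120.00 | 43350.00
horizontal leg | 1200.00 | 37.00 | 12.00 | 44400.00 | 14400.00
Σ | 2220.00 |  |  | 50520.00 | 57750.00
x̄ = 50520.00 / 2220.00 = 22.76 in
ȳ = 57750.00 / 2220.00 = 26.01 in

x̄ = 22.76 in, ȳ = 26.01 in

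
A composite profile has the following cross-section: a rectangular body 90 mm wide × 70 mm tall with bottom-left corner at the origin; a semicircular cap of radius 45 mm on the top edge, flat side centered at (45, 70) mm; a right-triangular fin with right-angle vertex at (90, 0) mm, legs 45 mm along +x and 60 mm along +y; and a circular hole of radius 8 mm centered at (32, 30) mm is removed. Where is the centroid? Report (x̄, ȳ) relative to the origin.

rectangular body: A = 90 × 70 = 6300.00, centroid at (45.00, 35.00).
semicircular top: A = ½π·45² = 3180.86, centroid at (45.00, 89.10).
triangular fin: A = ½·45·60 = 1350.00, centroid at (105.00, 20.00).
hole: A = −π·8² = -201.06, centroid at (32.00, 30.00).
ΣA = 10629.80 mm², ΣAx̄ = 561954.83 mm³, ΣAȳ = 524878.52 mm³.
x̄ = 561954.83/10629.80 = 52.87 mm; ȳ = 524878.52/10629.80 = 49.38 mm.

x̄ = 52.87 mm, ȳ = 49.38 mm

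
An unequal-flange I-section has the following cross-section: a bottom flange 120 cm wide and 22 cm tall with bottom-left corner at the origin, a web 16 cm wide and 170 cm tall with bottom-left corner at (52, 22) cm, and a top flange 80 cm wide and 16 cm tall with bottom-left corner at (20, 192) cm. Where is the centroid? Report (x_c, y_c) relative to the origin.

x_c = 60.00 cm, y_c = 86.76 cm

bottom flange: A = 120 × 22 = 2640.00, centroid at (60.00, 11.00).
web: A = 16 × 170 = 2720.00, centroid at (60.00, 107.00).
top flange: A = 80 × 16 = 1280.00, centroid at (60.00, 200.00).
ΣA = 6640.00 cm², ΣAx_c = 398400.00 cm³, ΣAy_c = 576080.00 cm³.
x_c = 398400.00/6640.00 = 60.00 cm; y_c = 576080.00/6640.00 = 86.76 cm.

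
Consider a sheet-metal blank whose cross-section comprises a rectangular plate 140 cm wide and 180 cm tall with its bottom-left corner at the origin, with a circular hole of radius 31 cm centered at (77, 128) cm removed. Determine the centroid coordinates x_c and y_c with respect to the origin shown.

x_c = 69.05 cm, y_c = 84.83 cm

plate: A = 140 × 180 = 25200.00, centroid at (70.00, 90.00).
hole: A = −π·31² = -3019.07, centroid at (77.00, 128.00).
ΣA = 22180.93 cm², ΣAx_c = 1531531.57 cm³, ΣAy_c = 1881558.97 cm³.
x_c = 1531531.57/22180.93 = 69.05 cm; y_c = 1881558.97/22180.93 = 84.83 cm.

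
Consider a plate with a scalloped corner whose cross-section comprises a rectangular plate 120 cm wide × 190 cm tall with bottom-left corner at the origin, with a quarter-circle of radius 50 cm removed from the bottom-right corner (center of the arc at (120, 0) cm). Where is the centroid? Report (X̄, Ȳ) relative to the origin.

Part | A | x̄ᵢ | ȳᵢ | A·x̄ᵢ | A·ȳᵢ
plate | 22800.00 | 60.00 | 95.00 | 1368000.00 | 2166000.00
removed quarter-circle | -1963.50 | 98.78 | 21.22 | -193952.78 | -41666.67
Σ | 20836.50 |  |  | 1174047.22 | 2124333.33
X̄ = 1174047.22 / 20836.50 = 56.35 cm
Ȳ = 2124333.33 / 20836.50 = 101.95 cm

X̄ = 56.35 cm, Ȳ = 101.95 cm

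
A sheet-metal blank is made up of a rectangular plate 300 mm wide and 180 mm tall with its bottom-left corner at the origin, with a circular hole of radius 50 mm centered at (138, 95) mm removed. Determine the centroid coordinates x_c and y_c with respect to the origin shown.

x_c = 152.04 mm, y_c = 89.15 mm

Part | A | x̄ᵢ | ȳᵢ | A·x̄ᵢ | A·ȳᵢ
plate | 54000.00 | 150.00 | 90.00 | 8100000.00 | 4860000.00
hole | -7853.98 | 138.00 | 95.00 | -1083849.47 | -746128.26
Σ | 46146.02 |  |  | 7016150.53 | 4113871.74
x_c = 7016150.53 / 46146.02 = 152.04 mm
y_c = 4113871.74 / 46146.02 = 89.15 mm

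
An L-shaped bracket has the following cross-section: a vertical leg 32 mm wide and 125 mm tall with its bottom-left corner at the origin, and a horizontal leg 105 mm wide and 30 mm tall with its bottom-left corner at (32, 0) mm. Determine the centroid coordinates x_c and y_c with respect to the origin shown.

Part | A | x̄ᵢ | ȳᵢ | A·x̄ᵢ | A·ȳᵢ
vertical leg | 4000.00 | 16.00 | 62.50 | 64000.00 | 250000.00
horizontal leg | 3150.00 | 84.50 | 15.00 | 266175.00 | 47250.00
Σ | 7150.00 |  |  | 330175.00 | 297250.00
x_c = 330175.00 / 7150.00 = 46.18 mm
y_c = 297250.00 / 7150.00 = 41.57 mm

x_c = 46.18 mm, y_c = 41.57 mm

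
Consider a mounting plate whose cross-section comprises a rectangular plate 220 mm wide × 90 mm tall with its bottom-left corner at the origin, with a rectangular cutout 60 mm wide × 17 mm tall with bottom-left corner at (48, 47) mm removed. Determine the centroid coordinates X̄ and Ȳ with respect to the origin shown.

plate: A = 220 × 90 = 19800.00, centroid at (110.00, 45.00).
hole: A = −(60 × 17) = -1020.00, centroid at (78.00, 55.50).
ΣA = 18780.00 mm², ΣAX̄ = 2098440.00 mm³, ΣAȲ = 834390.00 mm³.
X̄ = 2098440.00/18780.00 = 111.74 mm; Ȳ = 834390.00/18780.00 = 44.43 mm.

X̄ = 111.74 mm, Ȳ = 44.43 mm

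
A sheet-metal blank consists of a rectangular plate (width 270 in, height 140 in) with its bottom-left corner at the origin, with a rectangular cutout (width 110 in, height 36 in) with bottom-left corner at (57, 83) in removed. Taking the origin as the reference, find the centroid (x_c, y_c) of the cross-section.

Part | A | x̄ᵢ | ȳᵢ | A·x̄ᵢ | A·ȳᵢ
plate | 37800.00 | 135.00 | 70.00 | 5103000.00 | 2646000.00
hole | -3960.00 | 112.00 | 101.00 | -443520.00 | -399960.00
Σ | 33840.00 |  |  | 4659480.00 | 2246040.00
x_c = 4659480.00 / 33840.00 = 137.69 in
y_c = 2246040.00 / 33840.00 = 66.37 in

x_c = 137.69 in, y_c = 66.37 in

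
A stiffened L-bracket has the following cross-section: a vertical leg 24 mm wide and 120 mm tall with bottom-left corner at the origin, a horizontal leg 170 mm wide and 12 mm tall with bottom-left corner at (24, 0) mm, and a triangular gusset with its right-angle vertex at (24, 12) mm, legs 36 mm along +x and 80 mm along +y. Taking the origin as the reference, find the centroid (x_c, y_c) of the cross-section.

vertical leg: A = 24 × 120 = 2880.00, centroid at (12.00, 60.00).
horizontal leg: A = 170 × 12 = 2040.00, centroid at (109.00, 6.00).
gusset: A = ½·36·80 = 1440.00, centroid at (36.00, 38.67).
ΣA = 6360.00 mm²
ΣAx_c = (2880.00)(12.00) + (2040.00)(109.00) + (1440.00)(36.00) = 308760.00 mm³
ΣAy_c = (2880.00)(60.00) + (2040.00)(6.00) + (1440.00)(38.67) = 240720.00 mm³
x_c = 308760.00 / 6360.00 = 48.55 mm
y_c = 240720.00 / 6360.00 = 37.85 mm

x_c = 48.55 mm, y_c = 37.85 mm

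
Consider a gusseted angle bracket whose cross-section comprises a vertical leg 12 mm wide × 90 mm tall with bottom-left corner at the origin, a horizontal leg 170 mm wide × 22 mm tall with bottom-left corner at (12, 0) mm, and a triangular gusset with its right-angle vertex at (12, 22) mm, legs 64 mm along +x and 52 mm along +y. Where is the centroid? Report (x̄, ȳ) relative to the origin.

Part | A | x̄ᵢ | ȳᵢ | A·x̄ᵢ | A·ȳᵢ
vertical leg | 1080.00 | 6.00 | 45.00 | 6480.00 | 48600.00
horizontal leg | 3740.00 | 97.00 | 11.00 | 362780.00 | 41140.00
gusset | 1664.00 | 33.33 | 39.33 | 55466.67 | 65450.67
Σ | 6484.00 |  |  | 424726.67 | 155190.67
x̄ = 424726.67 / 6484.00 = 65.50 mm
ȳ = 155190.67 / 6484.00 = 23.93 mm

x̄ = 65.50 mm, ȳ = 23.93 mm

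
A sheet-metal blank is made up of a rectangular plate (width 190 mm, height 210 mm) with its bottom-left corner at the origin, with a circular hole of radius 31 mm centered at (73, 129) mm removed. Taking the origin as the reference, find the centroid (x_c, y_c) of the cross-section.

x_c = 96.80 mm, y_c = 103.04 mm

plate: A = 190 × 210 = 39900.00, centroid at (95.00, 105.00).
hole: A = −π·31² = -3019.07, centroid at (73.00, 129.00).
ΣA = 36880.93 mm²
ΣAx_c = (39900.00)(95.00) + (-3019.07)(73.00) = 3570107.85 mm³
ΣAy_c = (39900.00)(105.00) + (-3019.07)(129.00) = 3800039.90 mm³
x_c = 3570107.85 / 36880.93 = 96.80 mm
y_c = 3800039.90 / 36880.93 = 103.04 mm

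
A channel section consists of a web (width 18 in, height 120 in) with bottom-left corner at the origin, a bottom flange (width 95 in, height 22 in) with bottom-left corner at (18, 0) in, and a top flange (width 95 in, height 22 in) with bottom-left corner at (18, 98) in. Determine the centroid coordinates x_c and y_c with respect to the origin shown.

x_c = 46.25 in, y_c = 60.00 in

web: A = 18 × 120 = 2160.00, centroid at (9.00, 60.00).
bottom flange: A = 95 × 22 = 2090.00, centroid at (65.50, 11.00).
top flange: A = 95 × 22 = 2090.00, centroid at (65.50, 109.00).
ΣA = 6340.00 in²
ΣAx_c = (2160.00)(9.00) + (2090.00)(65.50) + (2090.00)(65.50) = 293230.00 in³
ΣAy_c = (2160.00)(60.00) + (2090.00)(11.00) + (2090.00)(109.00) = 380400.00 in³
x_c = 293230.00 / 6340.00 = 46.25 in
y_c = 380400.00 / 6340.00 = 60.00 in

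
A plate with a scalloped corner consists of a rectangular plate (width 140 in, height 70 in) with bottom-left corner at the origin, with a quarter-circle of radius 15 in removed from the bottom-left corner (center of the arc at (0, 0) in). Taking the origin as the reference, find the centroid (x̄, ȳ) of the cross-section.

x̄ = 71.17 in, ȳ = 35.53 in

Part | A | x̄ᵢ | ȳᵢ | A·x̄ᵢ | A·ȳᵢ
plate | 9800.00 | 70.00 | 35.00 | 686000.00 | 343000.00
removed quarter-circle | -176.71 | 6.37 | 6.37 | -1125.00 | -1125.00
Σ | 9623.29 |  |  | 684875.00 | 341875.00
x̄ = 684875.00 / 9623.29 = 71.17 in
ȳ = 341875.00 / 9623.29 = 35.53 in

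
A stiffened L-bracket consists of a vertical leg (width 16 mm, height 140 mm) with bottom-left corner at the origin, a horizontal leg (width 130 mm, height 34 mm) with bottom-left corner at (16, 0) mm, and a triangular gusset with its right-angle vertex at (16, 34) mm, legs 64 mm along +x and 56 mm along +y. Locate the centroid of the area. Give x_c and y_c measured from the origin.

Part | A | x̄ᵢ | ȳᵢ | A·x̄ᵢ | A·ȳᵢ
vertical leg | 2240.00 | 8.00 | 70.00 | 17920.00 | 156800.00
horizontal leg | 4420.00 | 81.00 | 17.00 | 358020.00 | 75140.00
gusset | 1792.00 | 37.33 | 52.67 | 66901.33 | 94378.67
Σ | 8452.00 |  |  | 442841.33 | 326318.67
x_c = 442841.33 / 8452.00 = 52.39 mm
y_c = 326318.67 / 8452.00 = 38.61 mm

x_c = 52.39 mm, y_c = 38.61 mm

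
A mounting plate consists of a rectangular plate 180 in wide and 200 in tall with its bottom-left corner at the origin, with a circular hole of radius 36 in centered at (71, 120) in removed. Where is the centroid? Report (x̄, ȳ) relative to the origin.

plate: A = 180 × 200 = 36000.00, centroid at (90.00, 100.00).
hole: A = −π·36² = -4071.50, centroid at (71.00, 120.00).
ΣA = 31928.50 in², ΣAx̄ = 2950923.21 in³, ΣAȳ = 3111419.51 in³.
x̄ = 2950923.21/31928.50 = 92.42 in; ȳ = 3111419.51/31928.50 = 97.45 in.

x̄ = 92.42 in, ȳ = 97.45 in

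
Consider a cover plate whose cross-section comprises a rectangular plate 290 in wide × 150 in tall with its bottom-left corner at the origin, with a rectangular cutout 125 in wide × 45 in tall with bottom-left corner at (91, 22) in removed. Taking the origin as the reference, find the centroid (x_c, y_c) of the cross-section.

x_c = 143.74 in, y_c = 79.53 in

Part | A | x̄ᵢ | ȳᵢ | A·x̄ᵢ | A·ȳᵢ
plate | 43500.00 | 145.00 | 75.00 | 6307500.00 | 3262500.00
hole | -5625.00 | 153.50 | 44.50 | -863437.50 | -250312.50
Σ | 37875.00 |  |  | 5444062.50 | 3012187.50
x_c = 5444062.50 / 37875.00 = 143.74 in
y_c = 3012187.50 / 37875.00 = 79.53 in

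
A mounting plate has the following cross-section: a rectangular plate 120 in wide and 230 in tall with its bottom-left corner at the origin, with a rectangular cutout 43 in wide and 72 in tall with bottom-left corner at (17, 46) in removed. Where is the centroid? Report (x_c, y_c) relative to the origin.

Part | A | x̄ᵢ | ȳᵢ | A·x̄ᵢ | A·ȳᵢ
plate | 27600.00 | 60.00 | 115.00 | 1656000.00 | 3174000.00
hole | -3096.00 | 38.50 | 82.00 | -119196.00 | -253872.00
Σ | 24504.00 |  |  | 1536804.00 | 2920128.00
x_c = 1536804.00 / 24504.00 = 62.72 in
y_c = 2920128.00 / 24504.00 = 119.17 in

x_c = 62.72 in, y_c = 119.17 in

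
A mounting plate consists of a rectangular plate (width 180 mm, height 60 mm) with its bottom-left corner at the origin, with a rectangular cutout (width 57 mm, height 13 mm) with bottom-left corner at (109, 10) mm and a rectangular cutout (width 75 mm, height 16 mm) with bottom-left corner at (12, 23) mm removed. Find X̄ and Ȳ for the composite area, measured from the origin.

X̄ = 91.51 mm, Ȳ = 30.99 mm

plate: A = 180 × 60 = 10800.00, centroid at (90.00, 30.00).
hole 1: A = −(57 × 13) = -741.00, centroid at (137.50, 16.50).
hole 2: A = −(75 × 16) = -1200.00, centroid at (49.50, 31.00).
ΣA = 8859.00 mm²
ΣAX̄ = (10800.00)(90.00) + (-741.00)(137.50) + (-1200.00)(49.50) = 810712.50 mm³
ΣAȲ = (10800.00)(30.00) + (-741.00)(16.50) + (-1200.00)(31.00) = 274573.50 mm³
X̄ = 810712.50 / 8859.00 = 91.51 mm
Ȳ = 274573.50 / 8859.00 = 30.99 mm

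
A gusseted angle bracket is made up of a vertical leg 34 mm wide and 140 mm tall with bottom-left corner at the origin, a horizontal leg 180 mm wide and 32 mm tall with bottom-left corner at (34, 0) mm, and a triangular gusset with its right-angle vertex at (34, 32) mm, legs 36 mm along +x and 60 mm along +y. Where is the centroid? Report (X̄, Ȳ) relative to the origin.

X̄ = 72.83 mm, Ȳ = 41.51 mm

vertical leg: A = 34 × 140 = 4760.00, centroid at (17.00, 70.00).
horizontal leg: A = 180 × 32 = 5760.00, centroid at (124.00, 16.00).
gusset: A = ½·36·60 = 1080.00, centroid at (46.00, 52.00).
ΣA = 11600.00 mm², ΣAX̄ = 844840.00 mm³, ΣAȲ = 481520.00 mm³.
X̄ = 844840.00/11600.00 = 72.83 mm; Ȳ = 481520.00/11600.00 = 41.51 mm.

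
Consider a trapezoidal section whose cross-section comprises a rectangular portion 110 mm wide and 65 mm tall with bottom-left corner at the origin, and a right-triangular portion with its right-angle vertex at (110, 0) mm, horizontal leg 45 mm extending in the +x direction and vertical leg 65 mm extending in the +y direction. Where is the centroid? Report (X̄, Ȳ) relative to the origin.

X̄ = 66.89 mm, Ȳ = 30.66 mm

Part | A | x̄ᵢ | ȳᵢ | A·x̄ᵢ | A·ȳᵢ
rectangular portion | 7150.00 | 55.00 | 32.50 | 393250.00 | 232375.00
triangular portion | 1462.50 | 125.00 | 21.67 | 182812.50 | 31687.50
Σ | 8612.50 |  |  | 576062.50 | 264062.50
X̄ = 576062.50 / 8612.50 = 66.89 mm
Ȳ = 264062.50 / 8612.50 = 30.66 mm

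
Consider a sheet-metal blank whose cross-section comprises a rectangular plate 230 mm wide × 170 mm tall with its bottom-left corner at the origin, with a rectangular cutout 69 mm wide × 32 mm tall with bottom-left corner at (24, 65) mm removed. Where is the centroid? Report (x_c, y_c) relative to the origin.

x_c = 118.38 mm, y_c = 85.24 mm

plate: A = 230 × 170 = 39100.00, centroid at (115.00, 85.00).
hole: A = −(69 × 32) = -2208.00, centroid at (58.50, 81.00).
ΣA = 36892.00 mm²
ΣAx_c = (39100.00)(115.00) + (-2208.00)(58.50) = 4367332.00 mm³
ΣAy_c = (39100.00)(85.00) + (-2208.00)(81.00) = 3144652.00 mm³
x_c = 4367332.00 / 36892.00 = 118.38 mm
y_c = 3144652.00 / 36892.00 = 85.24 mm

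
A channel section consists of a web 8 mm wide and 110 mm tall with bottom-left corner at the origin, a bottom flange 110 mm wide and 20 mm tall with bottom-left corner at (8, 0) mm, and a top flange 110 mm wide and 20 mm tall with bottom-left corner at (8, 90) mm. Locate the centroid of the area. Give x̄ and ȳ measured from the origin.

x̄ = 53.17 mm, ȳ = 55.00 mm

web: A = 8 × 110 = 880.00, centroid at (4.00, 55.00).
bottom flange: A = 110 × 20 = 2200.00, centroid at (63.00, 10.00).
top flange: A = 110 × 20 = 2200.00, centroid at (63.00, 100.00).
ΣA = 5280.00 mm²
ΣAx̄ = (880.00)(4.00) + (2200.00)(63.00) + (2200.00)(63.00) = 280720.00 mm³
ΣAȳ = (880.00)(55.00) + (2200.00)(10.00) + (2200.00)(100.00) = 290400.00 mm³
x̄ = 280720.00 / 5280.00 = 53.17 mm
ȳ = 290400.00 / 5280.00 = 55.00 mm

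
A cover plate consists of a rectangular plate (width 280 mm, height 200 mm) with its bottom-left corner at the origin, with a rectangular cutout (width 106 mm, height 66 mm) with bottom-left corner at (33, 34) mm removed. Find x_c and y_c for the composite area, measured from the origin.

x_c = 147.71 mm, y_c = 104.71 mm

plate: A = 280 × 200 = 56000.00, centroid at (140.00, 100.00).
hole: A = −(106 × 66) = -6996.00, centroid at (86.00, 67.00).
ΣA = 49004.00 mm², ΣAx_c = 7238344.00 mm³, ΣAy_c = 5131268.00 mm³.
x_c = 7238344.00/49004.00 = 147.71 mm; y_c = 5131268.00/49004.00 = 104.71 mm.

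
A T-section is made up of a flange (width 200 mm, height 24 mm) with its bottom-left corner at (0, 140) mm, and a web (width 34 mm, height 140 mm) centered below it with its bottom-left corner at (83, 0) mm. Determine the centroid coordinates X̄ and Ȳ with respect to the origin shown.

web: A = 34 × 140 = 4760.00, centroid at (100.00, 70.00).
flange: A = 200 × 24 = 4800.00, centroid at (100.00, 152.00).
ΣA = 9560.00 mm², ΣAX̄ = 956000.00 mm³, ΣAȲ = 1062800.00 mm³.
X̄ = 956000.00/9560.00 = 100.00 mm; Ȳ = 1062800.00/9560.00 = 111.17 mm.

X̄ = 100.00 mm, Ȳ = 111.17 mm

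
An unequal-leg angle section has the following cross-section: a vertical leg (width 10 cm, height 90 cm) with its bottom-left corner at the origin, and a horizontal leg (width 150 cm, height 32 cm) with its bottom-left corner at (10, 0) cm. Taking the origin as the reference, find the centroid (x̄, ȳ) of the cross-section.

vertical leg: A = 10 × 90 = 900.00, centroid at (5.00, 45.00).
horizontal leg: A = 150 × 32 = 4800.00, centroid at (85.00, 16.00).
ΣA = 5700.00 cm², ΣAx̄ = 412500.00 cm³, ΣAȳ = 117300.00 cm³.
x̄ = 412500.00/5700.00 = 72.37 cm; ȳ = 117300.00/5700.00 = 20.58 cm.

x̄ = 72.37 cm, ȳ = 20.58 cm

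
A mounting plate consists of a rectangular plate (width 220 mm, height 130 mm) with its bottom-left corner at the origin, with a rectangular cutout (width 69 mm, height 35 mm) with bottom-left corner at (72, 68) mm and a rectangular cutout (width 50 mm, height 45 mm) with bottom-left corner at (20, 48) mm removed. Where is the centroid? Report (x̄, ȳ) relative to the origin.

x̄ = 116.46 mm, ȳ = 62.41 mm

plate: A = 220 × 130 = 28600.00, centroid at (110.00, 65.00).
hole 1: A = −(69 × 35) = -2415.00, centroid at (106.50, 85.50).
hole 2: A = −(50 × 45) = -2250.00, centroid at (45.00, 70.50).
ΣA = 23935.00 mm², ΣAx̄ = 2787552.50 mm³, ΣAȳ = 1493892.50 mm³.
x̄ = 2787552.50/23935.00 = 116.46 mm; ȳ = 1493892.50/23935.00 = 62.41 mm.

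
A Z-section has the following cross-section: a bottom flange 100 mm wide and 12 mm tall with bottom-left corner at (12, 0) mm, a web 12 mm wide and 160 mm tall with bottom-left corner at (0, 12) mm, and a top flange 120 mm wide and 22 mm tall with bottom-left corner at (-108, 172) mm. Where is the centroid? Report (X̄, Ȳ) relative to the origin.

X̄ = -7.08 mm, Ȳ = 115.79 mm

bottom flange: A = 100 × 12 = 1200.00, centroid at (62.00, 6.00).
web: A = 12 × 160 = 1920.00, centroid at (6.00, 92.00).
top flange: A = 120 × 22 = 2640.00, centroid at (-48.00, 183.00).
ΣA = 5760.00 mm², ΣAX̄ = -40800.00 mm³, ΣAȲ = 666960.00 mm³.
X̄ = -40800.00/5760.00 = -7.08 mm; Ȳ = 666960.00/5760.00 = 115.79 mm.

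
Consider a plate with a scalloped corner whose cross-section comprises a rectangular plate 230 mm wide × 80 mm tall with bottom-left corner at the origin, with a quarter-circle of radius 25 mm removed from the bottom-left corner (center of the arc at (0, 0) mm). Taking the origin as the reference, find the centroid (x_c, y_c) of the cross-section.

x_c = 117.86 mm, y_c = 40.81 mm

plate: A = 230 × 80 = 18400.00, centroid at (115.00, 40.00).
removed quarter-circle: A = −¼π·25² = -490.87, centroid at (10.61, 10.61).
ΣA = 17909.13 mm²
ΣAx_c = (18400.00)(115.00) + (-490.87)(10.61) = 2110791.67 mm³
ΣAy_c = (18400.00)(40.00) + (-490.87)(10.61) = 730791.67 mm³
x_c = 2110791.67 / 17909.13 = 117.86 mm
y_c = 730791.67 / 17909.13 = 40.81 mm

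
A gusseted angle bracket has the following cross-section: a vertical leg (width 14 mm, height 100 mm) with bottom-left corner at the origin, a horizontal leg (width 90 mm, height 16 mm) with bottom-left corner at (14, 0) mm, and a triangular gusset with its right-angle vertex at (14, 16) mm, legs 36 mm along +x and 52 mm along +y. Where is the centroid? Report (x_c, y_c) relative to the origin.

vertical leg: A = 14 × 100 = 1400.00, centroid at (7.00, 50.00).
horizontal leg: A = 90 × 16 = 1440.00, centroid at (59.00, 8.00).
gusset: A = ½·36·52 = 936.00, centroid at (26.00, 33.33).
ΣA = 3776.00 mm²
ΣAx_c = (1400.00)(7.00) + (1440.00)(59.00) + (936.00)(26.00) = 119096.00 mm³
ΣAy_c = (1400.00)(50.00) + (1440.00)(8.00) + (936.00)(33.33) = 112720.00 mm³
x_c = 119096.00 / 3776.00 = 31.54 mm
y_c = 112720.00 / 3776.00 = 29.85 mm

x_c = 31.54 mm, y_c = 29.85 mm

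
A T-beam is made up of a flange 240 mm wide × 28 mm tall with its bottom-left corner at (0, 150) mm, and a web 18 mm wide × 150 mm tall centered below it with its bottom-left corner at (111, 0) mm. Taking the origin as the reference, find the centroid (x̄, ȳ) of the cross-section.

x̄ = 120.00 mm, ȳ = 138.49 mm

Part | A | x̄ᵢ | ȳᵢ | A·x̄ᵢ | A·ȳᵢ
web | 2700.00 | 120.00 | 75.00 | 324000.00 | 202500.00
flange | 6720.00 | 120.00 | 164.00 | 806400.00 | 1102080.00
Σ | 9420.00 |  |  | 1130400.00 | 1304580.00
x̄ = 1130400.00 / 9420.00 = 120.00 mm
ȳ = 1304580.00 / 9420.00 = 138.49 mm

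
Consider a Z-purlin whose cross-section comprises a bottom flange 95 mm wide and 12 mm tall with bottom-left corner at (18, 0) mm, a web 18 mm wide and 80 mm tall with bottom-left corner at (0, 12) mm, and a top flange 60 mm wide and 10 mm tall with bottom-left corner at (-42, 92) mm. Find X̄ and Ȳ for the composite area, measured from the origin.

X̄ = 25.29 mm, Ȳ = 44.00 mm

Part | A | x̄ᵢ | ȳᵢ | A·x̄ᵢ | A·ȳᵢ
bottom flange | 1140.00 | 65.50 | 6.00 | 74670.00 | 6840.00
web | 1440.00 | 9.00 | 52.00 | 12960.00 | 74880.00
top flange | 600.00 | -12.00 | 97.00 | -7200.00 | 58200.00
Σ | 3180.00 |  |  | 80430.00 | 139920.00
X̄ = 80430.00 / 3180.00 = 25.29 mm
Ȳ = 139920.00 / 3180.00 = 44.00 mm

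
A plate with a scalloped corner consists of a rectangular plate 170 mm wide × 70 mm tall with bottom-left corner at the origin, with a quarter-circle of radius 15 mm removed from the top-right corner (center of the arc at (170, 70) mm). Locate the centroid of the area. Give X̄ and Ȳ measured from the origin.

Part | A | x̄ᵢ | ȳᵢ | A·x̄ᵢ | A·ȳᵢ
plate | 11900.00 | 85.00 | 35.00 | 1011500.00 | 416500.00
removed quarter-circle | -176.71 | 163.63 | 63.63 | -28916.48 | -11245.02
Σ | 11723.29 |  |  | 982583.52 | 405254.98
X̄ = 982583.52 / 11723.29 = 83.81 mm
Ȳ = 405254.98 / 11723.29 = 34.57 mm

X̄ = 83.81 mm, Ȳ = 34.57 mm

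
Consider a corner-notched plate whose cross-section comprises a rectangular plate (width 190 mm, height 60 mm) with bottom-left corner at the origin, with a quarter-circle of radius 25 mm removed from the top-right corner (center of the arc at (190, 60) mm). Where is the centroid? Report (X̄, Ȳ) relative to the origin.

plate: A = 190 × 60 = 11400.00, centroid at (95.00, 30.00).
removed quarter-circle: A = −¼π·25² = -490.87, centroid at (179.39, 49.39).
ΣA = 10909.13 mm², ΣAX̄ = 994942.30 mm³, ΣAȲ = 317755.90 mm³.
X̄ = 994942.30/10909.13 = 91.20 mm; Ȳ = 317755.90/10909.13 = 29.13 mm.

X̄ = 91.20 mm, Ȳ = 29.13 mm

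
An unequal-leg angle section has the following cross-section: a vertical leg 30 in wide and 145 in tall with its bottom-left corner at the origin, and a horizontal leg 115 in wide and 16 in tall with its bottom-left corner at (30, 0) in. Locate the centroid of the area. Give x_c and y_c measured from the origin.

Part | A | x̄ᵢ | ȳᵢ | A·x̄ᵢ | A·ȳᵢ
vertical leg | 4350.00 | 15.00 | 72.50 | 65250.00 | 315375.00
horizontal leg | 1840.00 | 87.50 | 8.00 | 161000.00 | 14720.00
Σ | 6190.00 |  |  | 226250.00 | 330095.00
x_c = 226250.00 / 6190.00 = 36.55 in
y_c = 330095.00 / 6190.00 = 53.33 in

x_c = 36.55 in, y_c = 53.33 in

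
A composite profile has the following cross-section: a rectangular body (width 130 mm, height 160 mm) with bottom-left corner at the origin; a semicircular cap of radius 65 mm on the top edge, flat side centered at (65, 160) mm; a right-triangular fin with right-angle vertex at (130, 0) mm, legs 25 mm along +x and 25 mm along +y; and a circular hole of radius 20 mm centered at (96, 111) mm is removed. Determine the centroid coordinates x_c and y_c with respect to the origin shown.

x_c = 64.39 mm, y_c = 104.64 mm

rectangular body: A = 130 × 160 = 20800.00, centroid at (65.00, 80.00).
semicircular top: A = ½π·65² = 6636.61, centroid at (65.00, 187.59).
triangular fin: A = ½·25·25 = 312.50, centroid at (138.33, 8.33).
hole: A = −π·20² = -1256.64, centroid at (96.00, 111.00).
ΣA = 26492.48 mm²
ΣAx_c = (20800.00)(65.00) + (6636.61)(65.00) + (312.50)(138.33) + (-1256.64)(96.00) = 1705971.95 mm³
ΣAy_c = (20800.00)(80.00) + (6636.61)(187.59) + (312.50)(8.33) + (-1256.64)(111.00) = 2772059.10 mm³
x_c = 1705971.95 / 26492.48 = 64.39 mm
y_c = 2772059.10 / 26492.48 = 104.64 mm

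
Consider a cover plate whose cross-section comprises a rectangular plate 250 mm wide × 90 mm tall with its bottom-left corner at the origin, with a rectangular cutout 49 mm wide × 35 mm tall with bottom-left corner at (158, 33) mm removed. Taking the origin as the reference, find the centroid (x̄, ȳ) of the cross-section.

x̄ = 120.26 mm, ȳ = 44.55 mm

plate: A = 250 × 90 = 22500.00, centroid at (125.00, 45.00).
hole: A = −(49 × 35) = -1715.00, centroid at (182.50, 50.50).
ΣA = 20785.00 mm²
ΣAx̄ = (22500.00)(125.00) + (-1715.00)(182.50) = 2499512.50 mm³
ΣAȳ = (22500.00)(45.00) + (-1715.00)(50.50) = 925892.50 mm³
x̄ = 2499512.50 / 20785.00 = 120.26 mm
ȳ = 925892.50 / 20785.00 = 44.55 mm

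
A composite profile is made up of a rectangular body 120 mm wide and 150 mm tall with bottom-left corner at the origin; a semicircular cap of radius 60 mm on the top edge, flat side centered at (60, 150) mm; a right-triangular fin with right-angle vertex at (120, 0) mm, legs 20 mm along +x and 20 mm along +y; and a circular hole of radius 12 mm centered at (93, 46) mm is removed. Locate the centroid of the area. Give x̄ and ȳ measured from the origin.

Part | A | x̄ᵢ | ȳᵢ | A·x̄ᵢ | A·ȳᵢ
rectangular body | 18000.00 | 60.00 | 75.00 | 1080000.00 | 1350000.00
semicircular top | 5654.87 | 60.00 | 175.46 | 339292.01 | 992230.02
triangular fin | 200.00 | 126.67 | 6.67 | 25333.33 | 1333.33
hole | -452.39 | 93.00 | 46.00 | -42072.21 | -20809.91
Σ | 23402.48 |  |  | 1402553.13 | 2322753.44
x̄ = 1402553.13 / 23402.48 = 59.93 mm
ȳ = 2322753.44 / 23402.48 = 99.25 mm

x̄ = 59.93 mm, ȳ = 99.25 mm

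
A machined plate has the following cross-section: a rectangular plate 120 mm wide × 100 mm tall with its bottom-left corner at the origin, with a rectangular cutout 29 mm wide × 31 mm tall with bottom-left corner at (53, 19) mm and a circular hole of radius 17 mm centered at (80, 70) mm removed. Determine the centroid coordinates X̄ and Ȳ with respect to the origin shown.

plate: A = 120 × 100 = 12000.00, centroid at (60.00, 50.00).
hole 1: A = −(29 × 31) = -899.00, centroid at (67.50, 34.50).
hole 2: A = −π·17² = -907.92, centroid at (80.00, 70.00).
ΣA = 10193.08 mm², ΣAX̄ = 586683.88 mm³, ΣAȲ = 505430.08 mm³.
X̄ = 586683.88/10193.08 = 57.56 mm; Ȳ = 505430.08/10193.08 = 49.59 mm.

X̄ = 57.56 mm, Ȳ = 49.59 mm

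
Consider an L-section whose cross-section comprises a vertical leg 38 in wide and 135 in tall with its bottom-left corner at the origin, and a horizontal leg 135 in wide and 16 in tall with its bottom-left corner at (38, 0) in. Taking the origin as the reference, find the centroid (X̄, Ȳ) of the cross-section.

vertical leg: A = 38 × 135 = 5130.00, centroid at (19.00, 67.50).
horizontal leg: A = 135 × 16 = 2160.00, centroid at (105.50, 8.00).
ΣA = 7290.00 in²
ΣAX̄ = (5130.00)(19.00) + (2160.00)(105.50) = 325350.00 in³
ΣAȲ = (5130.00)(67.50) + (2160.00)(8.00) = 363555.00 in³
X̄ = 325350.00 / 7290.00 = 44.63 in
Ȳ = 363555.00 / 7290.00 = 49.87 in

X̄ = 44.63 in, Ȳ = 49.87 in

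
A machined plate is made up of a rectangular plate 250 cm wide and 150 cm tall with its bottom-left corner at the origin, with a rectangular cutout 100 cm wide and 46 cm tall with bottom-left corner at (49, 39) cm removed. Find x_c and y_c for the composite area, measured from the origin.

x_c = 128.64 cm, y_c = 76.82 cm

plate: A = 250 × 150 = 37500.00, centroid at (125.00, 75.00).
hole: A = −(100 × 46) = -4600.00, centroid at (99.00, 62.00).
ΣA = 32900.00 cm²
ΣAx_c = (37500.00)(125.00) + (-4600.00)(99.00) = 4232100.00 cm³
ΣAy_c = (37500.00)(75.00) + (-4600.00)(62.00) = 2527300.00 cm³
x_c = 4232100.00 / 32900.00 = 128.64 cm
y_c = 2527300.00 / 32900.00 = 76.82 cm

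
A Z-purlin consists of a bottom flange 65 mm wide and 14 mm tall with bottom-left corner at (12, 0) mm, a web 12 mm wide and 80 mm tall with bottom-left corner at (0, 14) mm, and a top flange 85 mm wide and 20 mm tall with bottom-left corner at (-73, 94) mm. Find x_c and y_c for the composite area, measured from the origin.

x_c = -1.57 mm, y_c = 65.83 mm

bottom flange: A = 65 × 14 = 910.00, centroid at (44.50, 7.00).
web: A = 12 × 80 = 960.00, centroid at (6.00, 54.00).
top flange: A = 85 × 20 = 1700.00, centroid at (-30.50, 104.00).
ΣA = 3570.00 mm², ΣAx_c = -5595.00 mm³, ΣAy_c = 235010.00 mm³.
x_c = -5595.00/3570.00 = -1.57 mm; y_c = 235010.00/3570.00 = 65.83 mm.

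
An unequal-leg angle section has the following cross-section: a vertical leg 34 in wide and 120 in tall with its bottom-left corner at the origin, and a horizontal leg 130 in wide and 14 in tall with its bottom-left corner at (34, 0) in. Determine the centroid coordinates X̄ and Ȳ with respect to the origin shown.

X̄ = 42.29 in, Ȳ = 43.65 in

Part | A | x̄ᵢ | ȳᵢ | A·x̄ᵢ | A·ȳᵢ
vertical leg | 4080.00 | 17.00 | 60.00 | 69360.00 | 244800.00
horizontal leg | 1820.00 | 99.00 | 7.00 | 180180.00 | 12740.00
Σ | 5900.00 |  |  | 249540.00 | 257540.00
X̄ = 249540.00 / 5900.00 = 42.29 in
Ȳ = 257540.00 / 5900.00 = 43.65 in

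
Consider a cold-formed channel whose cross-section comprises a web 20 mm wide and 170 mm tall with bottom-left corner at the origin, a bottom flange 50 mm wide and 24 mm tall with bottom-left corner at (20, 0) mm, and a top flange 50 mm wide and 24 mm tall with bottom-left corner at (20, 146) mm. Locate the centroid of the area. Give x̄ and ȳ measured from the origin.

x̄ = 24.48 mm, ȳ = 85.00 mm

Part | A | x̄ᵢ | ȳᵢ | A·x̄ᵢ | A·ȳᵢ
web | 3400.00 | 10.00 | 85.00 | 34000.00 | 289000.00
bottom flange | 1200.00 | 45.00 | 12.00 | 54000.00 | 14400.00
top flange | 1200.00 | 45.00 | 158.00 | 54000.00 | 189600.00
Σ | 5800.00 |  |  | 142000.00 | 493000.00
x̄ = 142000.00 / 5800.00 = 24.48 mm
ȳ = 493000.00 / 5800.00 = 85.00 mm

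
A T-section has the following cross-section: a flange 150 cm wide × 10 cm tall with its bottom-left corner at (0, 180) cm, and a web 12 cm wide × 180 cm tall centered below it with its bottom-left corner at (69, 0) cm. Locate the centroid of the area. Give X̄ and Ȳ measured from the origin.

X̄ = 75.00 cm, Ȳ = 128.93 cm

web: A = 12 × 180 = 2160.00, centroid at (75.00, 90.00).
flange: A = 150 × 10 = 1500.00, centroid at (75.00, 185.00).
ΣA = 3660.00 cm², ΣAX̄ = 274500.00 cm³, ΣAȲ = 471900.00 cm³.
X̄ = 274500.00/3660.00 = 75.00 cm; Ȳ = 471900.00/3660.00 = 128.93 cm.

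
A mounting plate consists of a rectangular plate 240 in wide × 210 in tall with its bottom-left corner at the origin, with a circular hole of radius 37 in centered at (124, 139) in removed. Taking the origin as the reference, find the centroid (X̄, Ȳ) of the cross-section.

plate: A = 240 × 210 = 50400.00, centroid at (120.00, 105.00).
hole: A = −π·37² = -4300.84, centroid at (124.00, 139.00).
ΣA = 46099.16 in²
ΣAX̄ = (50400.00)(120.00) + (-4300.84)(124.00) = 5514695.80 in³
ΣAȲ = (50400.00)(105.00) + (-4300.84)(139.00) = 4694183.19 in³
X̄ = 5514695.80 / 46099.16 = 119.63 in
Ȳ = 4694183.19 / 46099.16 = 101.83 in

X̄ = 119.63 in, Ȳ = 101.83 in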